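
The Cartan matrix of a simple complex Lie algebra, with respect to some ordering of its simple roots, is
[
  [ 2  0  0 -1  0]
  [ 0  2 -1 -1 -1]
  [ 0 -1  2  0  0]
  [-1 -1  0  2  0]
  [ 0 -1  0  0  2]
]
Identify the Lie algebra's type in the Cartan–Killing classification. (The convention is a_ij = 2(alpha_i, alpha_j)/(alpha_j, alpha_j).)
The matrix has rank 5 with 2's on the diagonal. Reading the off-diagonal entries as Dynkin edges (a single edge where a_ij = a_ji = -1; a double or triple edge where a_ij * a_ji = 2 or 3), the diagram is a chain of 3 nodes with a fork of two nodes at one end (D_5). One simple-root ordering that puts it in standard form is (alpha_1, alpha_4, alpha_2, alpha_5, alpha_3). So the algebra is type D_5, i.e. so(10).

D_5 (so(10))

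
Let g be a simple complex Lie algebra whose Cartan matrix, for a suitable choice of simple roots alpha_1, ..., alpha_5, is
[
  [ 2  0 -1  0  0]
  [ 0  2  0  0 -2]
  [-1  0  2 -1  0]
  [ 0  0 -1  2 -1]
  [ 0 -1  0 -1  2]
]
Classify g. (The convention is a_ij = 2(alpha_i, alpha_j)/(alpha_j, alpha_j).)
The matrix has rank 5 with 2's on the diagonal. Reading the off-diagonal entries as Dynkin edges (a single edge where a_ij = a_ji = -1; a double or triple edge where a_ij * a_ji = 2 or 3), the diagram is a chain of 5 nodes with a double edge at one end; the terminal node there is the unique long simple root (C_5). One simple-root ordering that puts it in standard form is (alpha_1, alpha_3, alpha_4, alpha_5, alpha_2). So the algebra is type C_5, i.e. sp(10).

C_5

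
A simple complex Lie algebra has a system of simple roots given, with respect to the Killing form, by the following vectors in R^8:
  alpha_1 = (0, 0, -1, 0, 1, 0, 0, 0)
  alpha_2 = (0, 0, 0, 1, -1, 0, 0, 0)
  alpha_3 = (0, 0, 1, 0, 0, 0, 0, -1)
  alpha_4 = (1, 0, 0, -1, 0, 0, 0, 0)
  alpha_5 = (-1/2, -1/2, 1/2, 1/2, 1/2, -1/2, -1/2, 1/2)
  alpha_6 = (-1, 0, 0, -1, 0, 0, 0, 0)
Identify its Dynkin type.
Compute the Cartan integers a_ij = 2(alpha_i, alpha_j)/(alpha_j, alpha_j); the resulting 6x6 Cartan matrix is
[[2, -1, -1, 0, 0, 0], [-1, 2, 0, -1, 0, -1], [-1, 0, 2, 0, 0, 0], [0, -1, 0, 2, -1, 0], [0, 0, 0, -1, 2, 0], [0, -1, 0, 0, 0, 2]].
All simple roots have the same length, so the diagram is simply laced. The associated Dynkin diagram is a chain of 5 nodes with one extra node attached to the third node from one end (E_6), so the type is E_6.

E6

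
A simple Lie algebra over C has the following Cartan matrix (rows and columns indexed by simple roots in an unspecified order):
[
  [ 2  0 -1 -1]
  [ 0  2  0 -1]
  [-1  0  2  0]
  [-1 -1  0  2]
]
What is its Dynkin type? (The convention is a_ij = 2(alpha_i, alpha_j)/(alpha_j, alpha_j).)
The matrix has rank 4 with 2's on the diagonal. Reading the off-diagonal entries as Dynkin edges (a single edge where a_ij = a_ji = -1; a double or triple edge where a_ij * a_ji = 2 or 3), the diagram is a chain of 4 nodes with single edges (A_4). One simple-root ordering that puts it in standard form is (alpha_2, alpha_4, alpha_1, alpha_3). So the algebra is type A_4, i.e. sl(5).

A_4 (sl(5))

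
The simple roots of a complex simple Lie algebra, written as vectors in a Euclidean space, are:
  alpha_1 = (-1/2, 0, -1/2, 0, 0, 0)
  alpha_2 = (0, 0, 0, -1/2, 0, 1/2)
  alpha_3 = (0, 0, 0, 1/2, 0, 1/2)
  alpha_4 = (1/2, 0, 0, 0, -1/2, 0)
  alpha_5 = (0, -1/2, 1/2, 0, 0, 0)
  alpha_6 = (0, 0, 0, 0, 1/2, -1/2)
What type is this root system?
D6

Compute the Cartan integers a_ij = 2(alpha_i, alpha_j)/(alpha_j, alpha_j); the resulting 6x6 Cartan matrix is
[[2, 0, 0, -1, -1, 0], [0, 2, 0, 0, 0, -1], [0, 0, 2, 0, 0, -1], [-1, 0, 0, 2, 0, -1], [-1, 0, 0, 0, 2, 0], [0, -1, -1, -1, 0, 2]].
All simple roots have the same length, so the diagram is simply laced. The associated Dynkin diagram is a chain of 4 nodes with a fork of two nodes at one end (D_6), so the type is D_6 (the algebra so(12)).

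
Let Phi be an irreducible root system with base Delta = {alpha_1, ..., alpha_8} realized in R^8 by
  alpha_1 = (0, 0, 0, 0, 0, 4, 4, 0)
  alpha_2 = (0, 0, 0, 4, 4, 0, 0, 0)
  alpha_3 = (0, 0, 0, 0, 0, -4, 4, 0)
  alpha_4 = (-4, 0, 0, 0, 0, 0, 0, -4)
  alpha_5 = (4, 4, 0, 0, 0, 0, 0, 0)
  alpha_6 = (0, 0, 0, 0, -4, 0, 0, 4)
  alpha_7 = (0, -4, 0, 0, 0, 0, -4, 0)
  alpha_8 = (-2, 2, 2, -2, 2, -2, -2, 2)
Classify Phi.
E8

Compute the Cartan integers a_ij = 2(alpha_i, alpha_j)/(alpha_j, alpha_j); the resulting 8x8 Cartan matrix is
[[2, 0, 0, 0, 0, 0, -1, -1], [0, 2, 0, 0, 0, -1, 0, 0], [0, 0, 2, 0, 0, 0, -1, 0], [0, 0, 0, 2, -1, -1, 0, 0], [0, 0, 0, -1, 2, 0, -1, 0], [0, -1, 0, -1, 0, 2, 0, 0], [-1, 0, -1, 0, -1, 0, 2, 0], [-1, 0, 0, 0, 0, 0, 0, 2]].
All simple roots have the same length, so the diagram is simply laced. The associated Dynkin diagram is a chain of 7 nodes with one extra node attached to the third node from one end (E_8), so the type is E_8.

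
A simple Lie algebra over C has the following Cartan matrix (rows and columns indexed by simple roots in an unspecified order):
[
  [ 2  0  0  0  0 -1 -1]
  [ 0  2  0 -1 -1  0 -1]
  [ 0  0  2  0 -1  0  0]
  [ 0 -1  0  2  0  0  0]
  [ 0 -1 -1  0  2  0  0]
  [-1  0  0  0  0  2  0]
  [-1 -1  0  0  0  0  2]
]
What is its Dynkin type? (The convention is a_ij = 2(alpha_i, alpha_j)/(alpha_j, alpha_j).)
type E_7

The matrix has rank 7 with 2's on the diagonal. Reading the off-diagonal entries as Dynkin edges (a single edge where a_ij = a_ji = -1; a double or triple edge where a_ij * a_ji = 2 or 3), the diagram is a chain of 6 nodes with one extra node attached to the third node from one end (E_7). One simple-root ordering that puts it in standard form is (alpha_3, alpha_4, alpha_5, alpha_2, alpha_7, alpha_1, alpha_6). So the algebra is type E_7.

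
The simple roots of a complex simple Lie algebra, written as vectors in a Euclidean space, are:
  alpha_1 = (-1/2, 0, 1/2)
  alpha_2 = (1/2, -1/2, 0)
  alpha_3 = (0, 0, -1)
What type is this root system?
C_3

Compute the Cartan integers a_ij = 2(alpha_i, alpha_j)/(alpha_j, alpha_j); the resulting 3x3 Cartan matrix is
[[2, -1, -1], [-1, 2, 0], [-2, 0, 2]].
The roots have two lengths (squared-length ratio 2:1); the short ones are alpha_{1,2}. The associated Dynkin diagram is a chain of 3 nodes with a double edge at one end; the terminal node there is the unique long simple root (C_3), so the type is C_3 (the algebra sp(6)).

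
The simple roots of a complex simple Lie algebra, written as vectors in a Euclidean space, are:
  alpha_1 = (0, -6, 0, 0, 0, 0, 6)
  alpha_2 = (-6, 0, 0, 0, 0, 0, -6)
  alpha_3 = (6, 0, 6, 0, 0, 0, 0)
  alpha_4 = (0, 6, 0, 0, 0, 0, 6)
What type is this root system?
D_4 (so(8))

Compute the Cartan integers a_ij = 2(alpha_i, alpha_j)/(alpha_j, alpha_j); the resulting 4x4 Cartan matrix is
[[2, -1, 0, 0], [-1, 2, -1, -1], [0, -1, 2, 0], [0, -1, 0, 2]].
All simple roots have the same length, so the diagram is simply laced. The associated Dynkin diagram is a chain of 2 nodes with a fork of two nodes at one end (D_4), so the type is D_4 (the algebra so(8)).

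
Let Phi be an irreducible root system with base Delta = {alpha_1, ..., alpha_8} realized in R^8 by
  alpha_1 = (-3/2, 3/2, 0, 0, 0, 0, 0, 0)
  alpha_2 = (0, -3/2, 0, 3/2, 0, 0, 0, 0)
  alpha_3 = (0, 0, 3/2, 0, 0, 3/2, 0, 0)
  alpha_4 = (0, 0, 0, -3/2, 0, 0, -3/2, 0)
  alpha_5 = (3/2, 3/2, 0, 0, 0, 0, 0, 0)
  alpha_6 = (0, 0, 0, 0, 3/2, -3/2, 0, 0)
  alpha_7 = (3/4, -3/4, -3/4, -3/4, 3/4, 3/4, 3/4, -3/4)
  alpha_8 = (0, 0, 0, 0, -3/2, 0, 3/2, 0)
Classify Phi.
E_8

Compute the Cartan integers a_ij = 2(alpha_i, alpha_j)/(alpha_j, alpha_j); the resulting 8x8 Cartan matrix is
[[2, -1, 0, 0, 0, 0, -1, 0], [-1, 2, 0, -1, -1, 0, 0, 0], [0, 0, 2, 0, 0, -1, 0, 0], [0, -1, 0, 2, 0, 0, 0, -1], [0, -1, 0, 0, 2, 0, 0, 0], [0, 0, -1, 0, 0, 2, 0, -1], [-1, 0, 0, 0, 0, 0, 2, 0], [0, 0, 0, -1, 0, -1, 0, 2]].
All simple roots have the same length, so the diagram is simply laced. The associated Dynkin diagram is a chain of 7 nodes with one extra node attached to the third node from one end (E_8), so the type is E_8.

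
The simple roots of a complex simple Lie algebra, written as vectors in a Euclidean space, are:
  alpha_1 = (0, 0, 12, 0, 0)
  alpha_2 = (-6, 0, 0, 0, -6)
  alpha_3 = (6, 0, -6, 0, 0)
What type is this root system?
C3

Compute the Cartan integers a_ij = 2(alpha_i, alpha_j)/(alpha_j, alpha_j); the resulting 3x3 Cartan matrix is
[[2, 0, -2], [0, 2, -1], [-1, -1, 2]].
The roots have two lengths (squared-length ratio 2:1); the short ones are alpha_{2,3}. The associated Dynkin diagram is a chain of 3 nodes with a double edge at one end; the terminal node there is the unique long simple root (C_3), so the type is C_3 (the algebra sp(6)).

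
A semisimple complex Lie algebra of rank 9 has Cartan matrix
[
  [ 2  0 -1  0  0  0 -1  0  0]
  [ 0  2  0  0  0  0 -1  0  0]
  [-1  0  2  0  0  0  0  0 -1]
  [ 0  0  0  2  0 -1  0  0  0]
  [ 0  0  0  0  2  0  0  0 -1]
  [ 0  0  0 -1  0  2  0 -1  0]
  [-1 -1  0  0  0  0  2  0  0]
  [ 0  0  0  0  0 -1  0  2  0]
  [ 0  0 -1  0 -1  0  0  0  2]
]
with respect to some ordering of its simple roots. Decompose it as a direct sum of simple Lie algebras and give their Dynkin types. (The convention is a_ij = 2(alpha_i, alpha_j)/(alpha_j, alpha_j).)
type A_3 + type A_6

The diagram associated to this matrix has two connected components: the simple roots {alpha_4, alpha_6, alpha_8} form a chain of 3 nodes with single edges (A_3), and {alpha_1, alpha_2, alpha_3, alpha_5, alpha_7, alpha_9} form a chain of 6 nodes with single edges (A_6). A semisimple Lie algebra decomposes uniquely as the direct sum of simple ideals, one per connected component of its Dynkin diagram, so g ≅ A_3 ⊕ A_6 (dimension 15 + 48 = 63).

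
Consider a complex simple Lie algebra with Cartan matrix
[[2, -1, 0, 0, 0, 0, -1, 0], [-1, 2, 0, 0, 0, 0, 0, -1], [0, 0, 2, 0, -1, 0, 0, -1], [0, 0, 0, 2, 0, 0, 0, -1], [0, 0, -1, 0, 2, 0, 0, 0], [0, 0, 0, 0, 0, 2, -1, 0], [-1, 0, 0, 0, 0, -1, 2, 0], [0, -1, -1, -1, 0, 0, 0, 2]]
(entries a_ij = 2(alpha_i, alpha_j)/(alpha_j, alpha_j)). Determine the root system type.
E_8

The matrix has rank 8 with 2's on the diagonal. Reading the off-diagonal entries as Dynkin edges (a single edge where a_ij = a_ji = -1; a double or triple edge where a_ij * a_ji = 2 or 3), the diagram is a chain of 7 nodes with one extra node attached to the third node from one end (E_8). One simple-root ordering that puts it in standard form is (alpha_5, alpha_4, alpha_3, alpha_8, alpha_2, alpha_1, alpha_7, alpha_6). So the algebra is type E_8.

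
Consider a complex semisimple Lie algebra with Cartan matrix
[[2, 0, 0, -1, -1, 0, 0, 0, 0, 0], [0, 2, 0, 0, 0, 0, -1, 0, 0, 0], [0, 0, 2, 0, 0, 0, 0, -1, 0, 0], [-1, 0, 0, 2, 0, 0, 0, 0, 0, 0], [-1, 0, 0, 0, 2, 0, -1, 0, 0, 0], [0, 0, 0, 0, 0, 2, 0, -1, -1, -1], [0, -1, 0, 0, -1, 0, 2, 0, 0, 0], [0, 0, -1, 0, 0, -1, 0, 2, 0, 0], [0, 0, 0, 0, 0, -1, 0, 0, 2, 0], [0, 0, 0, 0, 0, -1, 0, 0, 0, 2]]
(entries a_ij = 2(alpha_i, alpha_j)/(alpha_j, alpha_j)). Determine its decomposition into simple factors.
A_5 + D_5

The diagram associated to this matrix has two connected components: the simple roots {alpha_1, alpha_2, alpha_4, alpha_5, alpha_7} form a chain of 5 nodes with single edges (A_5), and {alpha_3, alpha_6, alpha_8, alpha_9, alpha_10} form a chain of 3 nodes with a fork of two nodes at one end (D_5). A semisimple Lie algebra decomposes uniquely as the direct sum of simple ideals, one per connected component of its Dynkin diagram, so g ≅ A_5 ⊕ D_5 (dimension 35 + 45 = 80).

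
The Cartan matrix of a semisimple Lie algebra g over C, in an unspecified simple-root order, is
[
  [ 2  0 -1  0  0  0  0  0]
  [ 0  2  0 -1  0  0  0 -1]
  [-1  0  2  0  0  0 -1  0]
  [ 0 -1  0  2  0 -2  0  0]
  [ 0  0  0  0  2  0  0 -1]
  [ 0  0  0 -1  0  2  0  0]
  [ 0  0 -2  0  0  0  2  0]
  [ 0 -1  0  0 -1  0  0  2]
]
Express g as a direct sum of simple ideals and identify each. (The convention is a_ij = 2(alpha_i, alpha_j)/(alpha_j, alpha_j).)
B_5 + C_3

The diagram associated to this matrix has two connected components: the simple roots {alpha_2, alpha_4, alpha_5, alpha_6, alpha_8} form a chain of 5 nodes with a double edge at one end; the terminal node there is the unique short simple root (B_5), and {alpha_1, alpha_3, alpha_7} form a chain of 3 nodes with a double edge at one end; the terminal node there is the unique long simple root (C_3). A semisimple Lie algebra decomposes uniquely as the direct sum of simple ideals, one per connected component of its Dynkin diagram, so g ≅ B_5 ⊕ C_3 (dimension 55 + 21 = 76).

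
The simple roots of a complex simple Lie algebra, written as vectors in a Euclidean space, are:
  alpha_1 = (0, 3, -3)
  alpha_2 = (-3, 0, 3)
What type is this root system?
A2

Compute the Cartan integers a_ij = 2(alpha_i, alpha_j)/(alpha_j, alpha_j); the resulting 2x2 Cartan matrix is
[[2, -1], [-1, 2]].
All simple roots have the same length, so the diagram is simply laced. The associated Dynkin diagram is a chain of 2 nodes with single edges (A_2), so the type is A_2 (the algebra sl(3)).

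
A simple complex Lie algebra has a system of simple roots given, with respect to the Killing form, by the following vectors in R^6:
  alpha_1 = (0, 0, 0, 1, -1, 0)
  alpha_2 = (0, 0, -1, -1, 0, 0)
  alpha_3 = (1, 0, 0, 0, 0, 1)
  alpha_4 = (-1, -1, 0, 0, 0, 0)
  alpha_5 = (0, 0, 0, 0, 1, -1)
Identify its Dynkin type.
A5

Compute the Cartan integers a_ij = 2(alpha_i, alpha_j)/(alpha_j, alpha_j); the resulting 5x5 Cartan matrix is
[[2, -1, 0, 0, -1], [-1, 2, 0, 0, 0], [0, 0, 2, -1, -1], [0, 0, -1, 2, 0], [-1, 0, -1, 0, 2]].
All simple roots have the same length, so the diagram is simply laced. The associated Dynkin diagram is a chain of 5 nodes with single edges (A_5), so the type is A_5 (the algebra sl(6)).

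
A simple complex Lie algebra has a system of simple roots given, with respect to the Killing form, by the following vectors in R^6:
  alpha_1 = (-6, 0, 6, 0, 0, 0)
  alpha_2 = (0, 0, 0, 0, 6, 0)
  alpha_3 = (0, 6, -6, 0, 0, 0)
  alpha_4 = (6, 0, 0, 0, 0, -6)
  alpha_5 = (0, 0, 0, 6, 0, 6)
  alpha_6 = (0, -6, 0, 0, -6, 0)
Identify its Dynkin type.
type B_6

Compute the Cartan integers a_ij = 2(alpha_i, alpha_j)/(alpha_j, alpha_j); the resulting 6x6 Cartan matrix is
[[2, 0, -1, -1, 0, 0], [0, 2, 0, 0, 0, -1], [-1, 0, 2, 0, 0, -1], [-1, 0, 0, 2, -1, 0], [0, 0, 0, -1, 2, 0], [0, -2, -1, 0, 0, 2]].
The roots have two lengths (squared-length ratio 2:1); the short ones are alpha_{2}. The associated Dynkin diagram is a chain of 6 nodes with a double edge at one end; the terminal node there is the unique short simple root (B_6), so the type is B_6 (the algebra so(13)).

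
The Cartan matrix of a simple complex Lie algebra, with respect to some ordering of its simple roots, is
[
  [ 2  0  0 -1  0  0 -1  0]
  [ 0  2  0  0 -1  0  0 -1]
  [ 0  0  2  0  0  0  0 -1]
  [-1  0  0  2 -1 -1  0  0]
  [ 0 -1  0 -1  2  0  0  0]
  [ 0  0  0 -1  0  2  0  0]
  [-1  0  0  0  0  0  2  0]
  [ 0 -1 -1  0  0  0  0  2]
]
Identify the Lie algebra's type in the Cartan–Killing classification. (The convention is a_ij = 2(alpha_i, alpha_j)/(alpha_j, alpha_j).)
E_8

The matrix has rank 8 with 2's on the diagonal. Reading the off-diagonal entries as Dynkin edges (a single edge where a_ij = a_ji = -1; a double or triple edge where a_ij * a_ji = 2 or 3), the diagram is a chain of 7 nodes with one extra node attached to the third node from one end (E_8). One simple-root ordering that puts it in standard form is (alpha_7, alpha_6, alpha_1, alpha_4, alpha_5, alpha_2, alpha_8, alpha_3). So the algebra is type E_8.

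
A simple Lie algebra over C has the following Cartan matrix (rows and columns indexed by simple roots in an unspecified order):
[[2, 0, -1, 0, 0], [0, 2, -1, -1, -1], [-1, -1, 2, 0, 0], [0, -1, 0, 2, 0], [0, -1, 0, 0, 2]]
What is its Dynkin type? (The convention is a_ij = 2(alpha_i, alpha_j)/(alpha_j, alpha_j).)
D_5 (so(10))

The matrix has rank 5 with 2's on the diagonal. Reading the off-diagonal entries as Dynkin edges (a single edge where a_ij = a_ji = -1; a double or triple edge where a_ij * a_ji = 2 or 3), the diagram is a chain of 3 nodes with a fork of two nodes at one end (D_5). One simple-root ordering that puts it in standard form is (alpha_1, alpha_3, alpha_2, alpha_4, alpha_5). So the algebra is type D_5, i.e. so(10).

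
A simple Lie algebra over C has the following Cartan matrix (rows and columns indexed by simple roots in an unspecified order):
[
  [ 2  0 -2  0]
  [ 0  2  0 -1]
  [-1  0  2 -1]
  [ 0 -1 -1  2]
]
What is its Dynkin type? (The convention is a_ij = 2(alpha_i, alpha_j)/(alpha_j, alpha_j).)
C4

The matrix has rank 4 with 2's on the diagonal. Reading the off-diagonal entries as Dynkin edges (a single edge where a_ij = a_ji = -1; a double or triple edge where a_ij * a_ji = 2 or 3), the diagram is a chain of 4 nodes with a double edge at one end; the terminal node there is the unique long simple root (C_4). One simple-root ordering that puts it in standard form is (alpha_2, alpha_4, alpha_3, alpha_1). So the algebra is type C_4, i.e. sp(8).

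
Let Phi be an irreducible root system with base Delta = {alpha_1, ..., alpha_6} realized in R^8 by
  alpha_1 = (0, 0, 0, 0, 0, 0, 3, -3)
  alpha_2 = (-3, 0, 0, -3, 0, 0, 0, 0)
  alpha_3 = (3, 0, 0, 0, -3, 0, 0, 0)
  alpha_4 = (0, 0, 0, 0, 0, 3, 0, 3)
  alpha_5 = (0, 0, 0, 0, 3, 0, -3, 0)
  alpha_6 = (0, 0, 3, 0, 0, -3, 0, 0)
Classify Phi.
type A_6

Compute the Cartan integers a_ij = 2(alpha_i, alpha_j)/(alpha_j, alpha_j); the resulting 6x6 Cartan matrix is
[[2, 0, 0, -1, -1, 0], [0, 2, -1, 0, 0, 0], [0, -1, 2, 0, -1, 0], [-1, 0, 0, 2, 0, -1], [-1, 0, -1, 0, 2, 0], [0, 0, 0, -1, 0, 2]].
All simple roots have the same length, so the diagram is simply laced. The associated Dynkin diagram is a chain of 6 nodes with single edges (A_6), so the type is A_6 (the algebra sl(7)).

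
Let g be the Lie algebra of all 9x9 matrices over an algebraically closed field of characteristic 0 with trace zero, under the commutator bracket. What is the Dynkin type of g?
type A_8

This is sl(9), which has dimension 9^2 - 1 = 80 and rank 9 - 1 = 8 (a Cartan subalgebra is the diagonal traceless matrices). In the classification of classical Lie algebras, the special linear algebra sl(n+1) has type A_n; here n = 8, so the Dynkin diagram is a chain of 8 nodes with single edges (A_8). Hence the type is A_8.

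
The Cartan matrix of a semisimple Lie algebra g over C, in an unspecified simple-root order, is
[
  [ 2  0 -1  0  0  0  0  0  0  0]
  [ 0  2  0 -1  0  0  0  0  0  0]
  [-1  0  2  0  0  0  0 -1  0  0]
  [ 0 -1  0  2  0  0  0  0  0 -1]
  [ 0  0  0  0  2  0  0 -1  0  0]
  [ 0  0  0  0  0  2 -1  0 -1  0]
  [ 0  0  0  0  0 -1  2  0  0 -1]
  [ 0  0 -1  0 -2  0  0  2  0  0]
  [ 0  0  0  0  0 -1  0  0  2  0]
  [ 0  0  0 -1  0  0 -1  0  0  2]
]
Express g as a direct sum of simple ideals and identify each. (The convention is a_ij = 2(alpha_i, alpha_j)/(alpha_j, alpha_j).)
The diagram associated to this matrix has two connected components: the simple roots {alpha_2, alpha_4, alpha_6, alpha_7, alpha_9, alpha_10} form a chain of 6 nodes with single edges (A_6), and {alpha_1, alpha_3, alpha_5, alpha_8} form a chain of 4 nodes with a double edge at one end; the terminal node there is the unique short simple root (B_4). A semisimple Lie algebra decomposes uniquely as the direct sum of simple ideals, one per connected component of its Dynkin diagram, so g ≅ A_6 ⊕ B_4 (dimension 48 + 36 = 84).

A_6 (sl(7)) + B_4 (so(9))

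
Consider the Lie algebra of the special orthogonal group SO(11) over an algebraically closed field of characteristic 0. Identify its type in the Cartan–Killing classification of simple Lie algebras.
B5

This is so(11) with 11 odd, which has dimension 11(11-1)/2 = 55 and rank (11-1)/2 = 5. In the classification of classical Lie algebras, the orthogonal algebra so(2n+1) in an odd number of variables has type B_n; here n = 5, so the Dynkin diagram is a chain of 5 nodes with a double edge at one end; the terminal node there is the unique short simple root (B_5). Hence the type is B_5.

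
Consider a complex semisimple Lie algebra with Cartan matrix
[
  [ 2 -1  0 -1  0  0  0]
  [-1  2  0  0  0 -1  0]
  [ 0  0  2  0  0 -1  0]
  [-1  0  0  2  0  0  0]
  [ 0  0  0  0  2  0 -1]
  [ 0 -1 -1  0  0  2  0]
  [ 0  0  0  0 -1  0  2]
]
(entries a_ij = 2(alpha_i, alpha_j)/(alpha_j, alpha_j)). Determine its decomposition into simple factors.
A2 + A5

The diagram associated to this matrix has two connected components: the simple roots {alpha_5, alpha_7} form a chain of 2 nodes with single edges (A_2), and {alpha_1, alpha_2, alpha_3, alpha_4, alpha_6} form a chain of 5 nodes with single edges (A_5). A semisimple Lie algebra decomposes uniquely as the direct sum of simple ideals, one per connected component of its Dynkin diagram, so g ≅ A_2 ⊕ A_5 (dimension 8 + 35 = 43).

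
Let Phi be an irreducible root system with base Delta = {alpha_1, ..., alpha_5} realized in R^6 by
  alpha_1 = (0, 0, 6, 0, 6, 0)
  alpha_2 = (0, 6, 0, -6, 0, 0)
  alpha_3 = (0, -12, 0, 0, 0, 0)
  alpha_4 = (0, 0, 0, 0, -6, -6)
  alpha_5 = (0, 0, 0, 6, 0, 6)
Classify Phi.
Compute the Cartan integers a_ij = 2(alpha_i, alpha_j)/(alpha_j, alpha_j); the resulting 5x5 Cartan matrix is
[[2, 0, 0, -1, 0], [0, 2, -1, 0, -1], [0, -2, 2, 0, 0], [-1, 0, 0, 2, -1], [0, -1, 0, -1, 2]].
The roots have two lengths (squared-length ratio 2:1); the short ones are alpha_{1,2,4,5}. The associated Dynkin diagram is a chain of 5 nodes with a double edge at one end; the terminal node there is the unique long simple root (C_5), so the type is C_5 (the algebra sp(10)).

C5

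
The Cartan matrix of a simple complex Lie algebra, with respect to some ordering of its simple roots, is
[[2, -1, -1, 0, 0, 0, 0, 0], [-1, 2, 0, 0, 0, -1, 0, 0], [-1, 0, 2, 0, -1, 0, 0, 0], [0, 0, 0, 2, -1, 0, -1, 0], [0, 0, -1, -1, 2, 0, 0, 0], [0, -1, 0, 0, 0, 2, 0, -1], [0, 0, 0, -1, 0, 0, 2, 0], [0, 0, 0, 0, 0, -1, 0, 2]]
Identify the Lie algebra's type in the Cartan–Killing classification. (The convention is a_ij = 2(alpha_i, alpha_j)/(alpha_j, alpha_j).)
A_8

The matrix has rank 8 with 2's on the diagonal. Reading the off-diagonal entries as Dynkin edges (a single edge where a_ij = a_ji = -1; a double or triple edge where a_ij * a_ji = 2 or 3), the diagram is a chain of 8 nodes with single edges (A_8). One simple-root ordering that puts it in standard form is (alpha_8, alpha_6, alpha_2, alpha_1, alpha_3, alpha_5, alpha_4, alpha_7). So the algebra is type A_8, i.e. sl(9).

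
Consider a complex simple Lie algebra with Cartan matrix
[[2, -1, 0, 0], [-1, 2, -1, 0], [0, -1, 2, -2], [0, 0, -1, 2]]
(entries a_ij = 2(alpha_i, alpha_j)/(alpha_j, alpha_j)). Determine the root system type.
type B_4

The matrix has rank 4 with 2's on the diagonal. Reading the off-diagonal entries as Dynkin edges (a single edge where a_ij = a_ji = -1; a double or triple edge where a_ij * a_ji = 2 or 3), the diagram is a chain of 4 nodes with a double edge at one end; the terminal node there is the unique short simple root (B_4). One simple-root ordering that puts it in standard form is (alpha_1, alpha_2, alpha_3, alpha_4). So the algebra is type B_4, i.e. so(9).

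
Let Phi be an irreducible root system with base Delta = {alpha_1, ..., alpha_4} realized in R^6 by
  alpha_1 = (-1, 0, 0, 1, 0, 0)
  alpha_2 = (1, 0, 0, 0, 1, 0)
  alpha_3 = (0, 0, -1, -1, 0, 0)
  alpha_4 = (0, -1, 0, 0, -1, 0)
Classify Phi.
A_4 (sl(5))

Compute the Cartan integers a_ij = 2(alpha_i, alpha_j)/(alpha_j, alpha_j); the resulting 4x4 Cartan matrix is
[[2, -1, -1, 0], [-1, 2, 0, -1], [-1, 0, 2, 0], [0, -1, 0, 2]].
All simple roots have the same length, so the diagram is simply laced. The associated Dynkin diagram is a chain of 4 nodes with single edges (A_4), so the type is A_4 (the algebra sl(5)).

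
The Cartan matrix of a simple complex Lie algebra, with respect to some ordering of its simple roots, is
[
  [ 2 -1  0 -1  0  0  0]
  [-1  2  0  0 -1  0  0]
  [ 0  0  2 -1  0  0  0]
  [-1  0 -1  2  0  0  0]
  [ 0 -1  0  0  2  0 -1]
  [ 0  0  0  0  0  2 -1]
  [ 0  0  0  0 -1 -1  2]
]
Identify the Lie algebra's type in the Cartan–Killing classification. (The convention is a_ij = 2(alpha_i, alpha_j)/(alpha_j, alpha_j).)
The matrix has rank 7 with 2's on the diagonal. Reading the off-diagonal entries as Dynkin edges (a single edge where a_ij = a_ji = -1; a double or triple edge where a_ij * a_ji = 2 or 3), the diagram is a chain of 7 nodes with single edges (A_7). One simple-root ordering that puts it in standard form is (alpha_6, alpha_7, alpha_5, alpha_2, alpha_1, alpha_4, alpha_3). So the algebra is type A_7, i.e. sl(8).

A_7 (sl(8))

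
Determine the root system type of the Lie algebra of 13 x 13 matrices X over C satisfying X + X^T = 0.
B_6

This is so(13) with 13 odd, which has dimension 13(13-1)/2 = 78 and rank (13-1)/2 = 6. In the classification of classical Lie algebras, the orthogonal algebra so(2n+1) in an odd number of variables has type B_n; here n = 6, so the Dynkin diagram is a chain of 6 nodes with a double edge at one end; the terminal node there is the unique short simple root (B_6). Hence the type is B_6.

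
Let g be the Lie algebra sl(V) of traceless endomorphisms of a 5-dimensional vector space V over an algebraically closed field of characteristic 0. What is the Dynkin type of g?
This is sl(5), which has dimension 5^2 - 1 = 24 and rank 5 - 1 = 4 (a Cartan subalgebra is the diagonal traceless matrices). In the classification of classical Lie algebras, the special linear algebra sl(n+1) has type A_n; here n = 4, so the Dynkin diagram is a chain of 4 nodes with single edges (A_4). Hence the type is A_4.

type A_4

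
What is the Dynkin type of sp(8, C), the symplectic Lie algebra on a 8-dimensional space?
This is sp(8), which has dimension 8(8+1)/2 = 36 and rank 8/2 = 4. In the classification of classical Lie algebras, the symplectic algebra sp(2n) has type C_n; here n = 4, so the Dynkin diagram is a chain of 4 nodes with a double edge at one end; the terminal node there is the unique long simple root (C_4). Hence the type is C_4.

C_4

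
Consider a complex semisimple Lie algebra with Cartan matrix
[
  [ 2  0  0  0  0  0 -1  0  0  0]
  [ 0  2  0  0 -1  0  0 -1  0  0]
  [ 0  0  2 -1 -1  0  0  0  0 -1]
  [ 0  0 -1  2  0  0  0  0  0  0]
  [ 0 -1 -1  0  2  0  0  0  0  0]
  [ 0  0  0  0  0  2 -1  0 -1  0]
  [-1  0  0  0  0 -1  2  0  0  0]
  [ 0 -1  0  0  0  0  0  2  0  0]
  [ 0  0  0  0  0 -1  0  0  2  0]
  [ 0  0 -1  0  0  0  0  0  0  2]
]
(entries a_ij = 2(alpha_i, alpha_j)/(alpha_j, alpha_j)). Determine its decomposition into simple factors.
A_4 (sl(5)) + D_6 (so(12))

The diagram associated to this matrix has two connected components: the simple roots {alpha_1, alpha_6, alpha_7, alpha_9} form a chain of 4 nodes with single edges (A_4), and {alpha_2, alpha_3, alpha_4, alpha_5, alpha_8, alpha_10} form a chain of 4 nodes with a fork of two nodes at one end (D_6). A semisimple Lie algebra decomposes uniquely as the direct sum of simple ideals, one per connected component of its Dynkin diagram, so g ≅ A_4 ⊕ D_6 (dimension 24 + 66 = 90).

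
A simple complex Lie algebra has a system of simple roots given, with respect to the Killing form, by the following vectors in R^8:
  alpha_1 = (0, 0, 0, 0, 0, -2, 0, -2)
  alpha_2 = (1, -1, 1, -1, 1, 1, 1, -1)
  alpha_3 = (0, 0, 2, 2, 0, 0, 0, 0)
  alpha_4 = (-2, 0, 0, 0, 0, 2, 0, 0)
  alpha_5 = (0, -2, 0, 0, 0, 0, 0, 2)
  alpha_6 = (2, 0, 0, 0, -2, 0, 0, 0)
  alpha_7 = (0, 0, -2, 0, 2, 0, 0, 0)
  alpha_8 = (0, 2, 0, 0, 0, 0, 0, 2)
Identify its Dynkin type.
Compute the Cartan integers a_ij = 2(alpha_i, alpha_j)/(alpha_j, alpha_j); the resulting 8x8 Cartan matrix is
[[2, 0, 0, -1, -1, 0, 0, -1], [0, 2, 0, 0, 0, 0, 0, -1], [0, 0, 2, 0, 0, 0, -1, 0], [-1, 0, 0, 2, 0, -1, 0, 0], [-1, 0, 0, 0, 2, 0, 0, 0], [0, 0, 0, -1, 0, 2, -1, 0], [0, 0, -1, 0, 0, -1, 2, 0], [-1, -1, 0, 0, 0, 0, 0, 2]].
All simple roots have the same length, so the diagram is simply laced. The associated Dynkin diagram is a chain of 7 nodes with one extra node attached to the third node from one end (E_8), so the type is E_8.

type E_8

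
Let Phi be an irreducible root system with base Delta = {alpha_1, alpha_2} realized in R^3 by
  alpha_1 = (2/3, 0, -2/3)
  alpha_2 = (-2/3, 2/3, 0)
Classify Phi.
type A_2

Compute the Cartan integers a_ij = 2(alpha_i, alpha_j)/(alpha_j, alpha_j); the resulting 2x2 Cartan matrix is
[[2, -1], [-1, 2]].
All simple roots have the same length, so the diagram is simply laced. The associated Dynkin diagram is a chain of 2 nodes with single edges (A_2), so the type is A_2 (the algebra sl(3)).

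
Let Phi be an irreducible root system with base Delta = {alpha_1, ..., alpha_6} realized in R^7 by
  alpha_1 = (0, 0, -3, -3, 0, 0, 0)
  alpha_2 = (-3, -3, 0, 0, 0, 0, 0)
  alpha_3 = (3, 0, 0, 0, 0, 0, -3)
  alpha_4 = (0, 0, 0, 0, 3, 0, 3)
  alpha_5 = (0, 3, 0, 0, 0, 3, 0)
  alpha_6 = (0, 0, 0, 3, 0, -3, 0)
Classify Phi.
A_6

Compute the Cartan integers a_ij = 2(alpha_i, alpha_j)/(alpha_j, alpha_j); the resulting 6x6 Cartan matrix is
[[2, 0, 0, 0, 0, -1], [0, 2, -1, 0, -1, 0], [0, -1, 2, -1, 0, 0], [0, 0, -1, 2, 0, 0], [0, -1, 0, 0, 2, -1], [-1, 0, 0, 0, -1, 2]].
All simple roots have the same length, so the diagram is simply laced. The associated Dynkin diagram is a chain of 6 nodes with single edges (A_6), so the type is A_6 (the algebra sl(7)).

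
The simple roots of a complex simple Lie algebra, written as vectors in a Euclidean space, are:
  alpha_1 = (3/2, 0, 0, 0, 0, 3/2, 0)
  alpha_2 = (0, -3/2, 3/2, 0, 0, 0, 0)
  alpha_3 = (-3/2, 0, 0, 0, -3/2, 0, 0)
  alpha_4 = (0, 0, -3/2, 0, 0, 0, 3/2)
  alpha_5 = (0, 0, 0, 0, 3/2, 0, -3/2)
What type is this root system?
Compute the Cartan integers a_ij = 2(alpha_i, alpha_j)/(alpha_j, alpha_j); the resulting 5x5 Cartan matrix is
[[2, 0, -1, 0, 0], [0, 2, 0, -1, 0], [-1, 0, 2, 0, -1], [0, -1, 0, 2, -1], [0, 0, -1, -1, 2]].
All simple roots have the same length, so the diagram is simply laced. The associated Dynkin diagram is a chain of 5 nodes with single edges (A_5), so the type is A_5 (the algebra sl(6)).

type A_5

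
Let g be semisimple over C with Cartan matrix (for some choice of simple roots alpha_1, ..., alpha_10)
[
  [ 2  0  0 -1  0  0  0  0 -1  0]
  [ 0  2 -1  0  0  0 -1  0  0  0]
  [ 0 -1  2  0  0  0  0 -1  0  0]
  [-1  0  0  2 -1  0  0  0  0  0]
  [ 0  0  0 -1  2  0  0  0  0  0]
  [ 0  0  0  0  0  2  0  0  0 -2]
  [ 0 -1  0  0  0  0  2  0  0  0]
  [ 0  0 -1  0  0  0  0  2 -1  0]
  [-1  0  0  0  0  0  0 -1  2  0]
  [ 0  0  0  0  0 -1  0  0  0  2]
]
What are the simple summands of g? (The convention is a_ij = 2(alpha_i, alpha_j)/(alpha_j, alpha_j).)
The diagram associated to this matrix has two connected components: the simple roots {alpha_1, alpha_2, alpha_3, alpha_4, alpha_5, alpha_7, alpha_8, alpha_9} form a chain of 8 nodes with single edges (A_8), and {alpha_6, alpha_10} form a chain of 2 nodes with a double edge at one end; the terminal node there is the unique short simple root (B_2). A semisimple Lie algebra decomposes uniquely as the direct sum of simple ideals, one per connected component of its Dynkin diagram, so g ≅ A_8 ⊕ B_2 (dimension 80 + 10 = 90).

A_8 + B_2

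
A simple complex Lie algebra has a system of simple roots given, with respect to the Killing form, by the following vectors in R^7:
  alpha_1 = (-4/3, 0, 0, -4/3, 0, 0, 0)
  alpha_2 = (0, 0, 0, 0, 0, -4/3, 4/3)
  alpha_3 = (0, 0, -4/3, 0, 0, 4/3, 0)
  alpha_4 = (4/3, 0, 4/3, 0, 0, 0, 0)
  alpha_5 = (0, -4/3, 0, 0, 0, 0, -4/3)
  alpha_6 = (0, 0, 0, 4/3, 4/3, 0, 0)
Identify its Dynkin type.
A_6 (sl(7))

Compute the Cartan integers a_ij = 2(alpha_i, alpha_j)/(alpha_j, alpha_j); the resulting 6x6 Cartan matrix is
[[2, 0, 0, -1, 0, -1], [0, 2, -1, 0, -1, 0], [0, -1, 2, -1, 0, 0], [-1, 0, -1, 2, 0, 0], [0, -1, 0, 0, 2, 0], [-1, 0, 0, 0, 0, 2]].
All simple roots have the same length, so the diagram is simply laced. The associated Dynkin diagram is a chain of 6 nodes with single edges (A_6), so the type is A_6 (the algebra sl(7)).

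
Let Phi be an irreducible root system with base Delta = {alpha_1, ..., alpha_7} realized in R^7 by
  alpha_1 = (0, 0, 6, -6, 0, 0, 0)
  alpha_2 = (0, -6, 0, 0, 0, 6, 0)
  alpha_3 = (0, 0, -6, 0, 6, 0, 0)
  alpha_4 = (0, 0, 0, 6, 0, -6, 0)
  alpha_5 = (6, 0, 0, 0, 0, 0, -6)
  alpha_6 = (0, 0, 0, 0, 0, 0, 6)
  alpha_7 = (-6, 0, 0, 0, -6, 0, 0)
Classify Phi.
B7

Compute the Cartan integers a_ij = 2(alpha_i, alpha_j)/(alpha_j, alpha_j); the resulting 7x7 Cartan matrix is
[[2, 0, -1, -1, 0, 0, 0], [0, 2, 0, -1, 0, 0, 0], [-1, 0, 2, 0, 0, 0, -1], [-1, -1, 0, 2, 0, 0, 0], [0, 0, 0, 0, 2, -2, -1], [0, 0, 0, 0, -1, 2, 0], [0, 0, -1, 0, -1, 0, 2]].
The roots have two lengths (squared-length ratio 2:1); the short ones are alpha_{6}. The associated Dynkin diagram is a chain of 7 nodes with a double edge at one end; the terminal node there is the unique short simple root (B_7), so the type is B_7 (the algebra so(15)).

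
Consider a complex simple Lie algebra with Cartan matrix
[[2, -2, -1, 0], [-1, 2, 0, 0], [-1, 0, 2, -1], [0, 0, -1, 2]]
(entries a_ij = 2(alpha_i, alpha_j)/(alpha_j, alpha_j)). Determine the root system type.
The matrix has rank 4 with 2's on the diagonal. Reading the off-diagonal entries as Dynkin edges (a single edge where a_ij = a_ji = -1; a double or triple edge where a_ij * a_ji = 2 or 3), the diagram is a chain of 4 nodes with a double edge at one end; the terminal node there is the unique short simple root (B_4). One simple-root ordering that puts it in standard form is (alpha_4, alpha_3, alpha_1, alpha_2). So the algebra is type B_4, i.e. so(9).

B_4 (so(9))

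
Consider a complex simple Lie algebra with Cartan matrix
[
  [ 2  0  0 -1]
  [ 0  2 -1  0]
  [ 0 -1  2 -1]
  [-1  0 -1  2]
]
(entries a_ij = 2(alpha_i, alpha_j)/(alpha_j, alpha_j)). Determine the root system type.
type A_4

The matrix has rank 4 with 2's on the diagonal. Reading the off-diagonal entries as Dynkin edges (a single edge where a_ij = a_ji = -1; a double or triple edge where a_ij * a_ji = 2 or 3), the diagram is a chain of 4 nodes with single edges (A_4). One simple-root ordering that puts it in standard form is (alpha_2, alpha_3, alpha_4, alpha_1). So the algebra is type A_4, i.e. sl(5).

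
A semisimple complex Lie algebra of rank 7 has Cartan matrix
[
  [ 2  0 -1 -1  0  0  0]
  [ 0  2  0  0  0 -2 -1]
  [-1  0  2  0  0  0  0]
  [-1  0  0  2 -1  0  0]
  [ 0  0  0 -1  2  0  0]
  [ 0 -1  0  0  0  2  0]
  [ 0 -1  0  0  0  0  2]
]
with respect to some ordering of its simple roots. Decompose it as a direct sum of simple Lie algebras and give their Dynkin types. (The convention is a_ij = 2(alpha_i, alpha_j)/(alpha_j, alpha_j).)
A_4 + B_3

The diagram associated to this matrix has two connected components: the simple roots {alpha_1, alpha_3, alpha_4, alpha_5} form a chain of 4 nodes with single edges (A_4), and {alpha_2, alpha_6, alpha_7} form a chain of 3 nodes with a double edge at one end; the terminal node there is the unique short simple root (B_3). A semisimple Lie algebra decomposes uniquely as the direct sum of simple ideals, one per connected component of its Dynkin diagram, so g ≅ A_4 ⊕ B_3 (dimension 24 + 21 = 45).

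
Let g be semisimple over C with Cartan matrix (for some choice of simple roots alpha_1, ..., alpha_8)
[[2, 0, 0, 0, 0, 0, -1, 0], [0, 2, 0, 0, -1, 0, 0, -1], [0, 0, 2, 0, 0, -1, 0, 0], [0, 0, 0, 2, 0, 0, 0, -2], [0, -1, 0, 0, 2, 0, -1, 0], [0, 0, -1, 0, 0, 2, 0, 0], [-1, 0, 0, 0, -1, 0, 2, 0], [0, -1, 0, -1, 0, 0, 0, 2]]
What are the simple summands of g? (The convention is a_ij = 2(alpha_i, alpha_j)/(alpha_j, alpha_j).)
A2 + C6

The diagram associated to this matrix has two connected components: the simple roots {alpha_3, alpha_6} form a chain of 2 nodes with single edges (A_2), and {alpha_1, alpha_2, alpha_4, alpha_5, alpha_7, alpha_8} form a chain of 6 nodes with a double edge at one end; the terminal node there is the unique long simple root (C_6). A semisimple Lie algebra decomposes uniquely as the direct sum of simple ideals, one per connected component of its Dynkin diagram, so g ≅ A_2 ⊕ C_6 (dimension 8 + 78 = 86).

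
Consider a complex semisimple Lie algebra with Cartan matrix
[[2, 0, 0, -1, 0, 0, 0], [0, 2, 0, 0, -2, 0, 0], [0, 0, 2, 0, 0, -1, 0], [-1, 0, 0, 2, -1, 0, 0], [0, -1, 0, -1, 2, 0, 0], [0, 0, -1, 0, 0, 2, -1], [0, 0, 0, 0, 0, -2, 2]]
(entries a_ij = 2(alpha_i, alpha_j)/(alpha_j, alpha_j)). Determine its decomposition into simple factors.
type C_3 ⊕ type C_4

The diagram associated to this matrix has two connected components: the simple roots {alpha_3, alpha_6, alpha_7} form a chain of 3 nodes with a double edge at one end; the terminal node there is the unique long simple root (C_3), and {alpha_1, alpha_2, alpha_4, alpha_5} form a chain of 4 nodes with a double edge at one end; the terminal node there is the unique long simple root (C_4). A semisimple Lie algebra decomposes uniquely as the direct sum of simple ideals, one per connected component of its Dynkin diagram, so g ≅ C_3 ⊕ C_4 (dimension 21 + 36 = 57).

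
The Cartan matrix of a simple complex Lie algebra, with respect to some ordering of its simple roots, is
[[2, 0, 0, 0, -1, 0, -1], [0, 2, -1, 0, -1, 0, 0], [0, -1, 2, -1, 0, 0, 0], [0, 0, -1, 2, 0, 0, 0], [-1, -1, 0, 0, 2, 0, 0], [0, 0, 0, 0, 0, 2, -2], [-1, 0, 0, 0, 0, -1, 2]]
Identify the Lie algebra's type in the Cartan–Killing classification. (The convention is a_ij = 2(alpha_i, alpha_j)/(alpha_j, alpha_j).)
The matrix has rank 7 with 2's on the diagonal. Reading the off-diagonal entries as Dynkin edges (a single edge where a_ij = a_ji = -1; a double or triple edge where a_ij * a_ji = 2 or 3), the diagram is a chain of 7 nodes with a double edge at one end; the terminal node there is the unique long simple root (C_7). One simple-root ordering that puts it in standard form is (alpha_4, alpha_3, alpha_2, alpha_5, alpha_1, alpha_7, alpha_6). So the algebra is type C_7, i.e. sp(14).

C_7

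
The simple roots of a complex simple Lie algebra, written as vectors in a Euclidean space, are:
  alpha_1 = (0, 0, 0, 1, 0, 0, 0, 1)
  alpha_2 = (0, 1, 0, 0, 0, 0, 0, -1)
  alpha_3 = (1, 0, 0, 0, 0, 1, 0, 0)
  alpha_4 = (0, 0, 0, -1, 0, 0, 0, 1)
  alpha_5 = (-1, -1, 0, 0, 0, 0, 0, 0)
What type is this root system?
type D_5

Compute the Cartan integers a_ij = 2(alpha_i, alpha_j)/(alpha_j, alpha_j); the resulting 5x5 Cartan matrix is
[[2, -1, 0, 0, 0], [-1, 2, 0, -1, -1], [0, 0, 2, 0, -1], [0, -1, 0, 2, 0], [0, -1, -1, 0, 2]].
All simple roots have the same length, so the diagram is simply laced. The associated Dynkin diagram is a chain of 3 nodes with a fork of two nodes at one end (D_5), so the type is D_5 (the algebra so(10)).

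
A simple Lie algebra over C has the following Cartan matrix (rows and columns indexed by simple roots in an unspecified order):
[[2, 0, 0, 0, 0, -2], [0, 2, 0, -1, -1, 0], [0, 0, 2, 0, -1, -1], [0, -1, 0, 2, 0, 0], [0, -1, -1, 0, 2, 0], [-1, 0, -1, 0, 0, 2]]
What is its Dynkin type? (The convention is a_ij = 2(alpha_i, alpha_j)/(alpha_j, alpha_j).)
The matrix has rank 6 with 2's on the diagonal. Reading the off-diagonal entries as Dynkin edges (a single edge where a_ij = a_ji = -1; a double or triple edge where a_ij * a_ji = 2 or 3), the diagram is a chain of 6 nodes with a double edge at one end; the terminal node there is the unique long simple root (C_6). One simple-root ordering that puts it in standard form is (alpha_4, alpha_2, alpha_5, alpha_3, alpha_6, alpha_1). So the algebra is type C_6, i.e. sp(12).

C_6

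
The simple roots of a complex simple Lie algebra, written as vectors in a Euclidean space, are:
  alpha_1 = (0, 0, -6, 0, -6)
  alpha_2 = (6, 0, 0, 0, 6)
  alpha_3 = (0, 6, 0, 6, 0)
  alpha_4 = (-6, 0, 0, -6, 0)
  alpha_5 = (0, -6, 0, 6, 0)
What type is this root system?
D_5 (so(10))

Compute the Cartan integers a_ij = 2(alpha_i, alpha_j)/(alpha_j, alpha_j); the resulting 5x5 Cartan matrix is
[[2, -1, 0, 0, 0], [-1, 2, 0, -1, 0], [0, 0, 2, -1, 0], [0, -1, -1, 2, -1], [0, 0, 0, -1, 2]].
All simple roots have the same length, so the diagram is simply laced. The associated Dynkin diagram is a chain of 3 nodes with a fork of two nodes at one end (D_5), so the type is D_5 (the algebra so(10)).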